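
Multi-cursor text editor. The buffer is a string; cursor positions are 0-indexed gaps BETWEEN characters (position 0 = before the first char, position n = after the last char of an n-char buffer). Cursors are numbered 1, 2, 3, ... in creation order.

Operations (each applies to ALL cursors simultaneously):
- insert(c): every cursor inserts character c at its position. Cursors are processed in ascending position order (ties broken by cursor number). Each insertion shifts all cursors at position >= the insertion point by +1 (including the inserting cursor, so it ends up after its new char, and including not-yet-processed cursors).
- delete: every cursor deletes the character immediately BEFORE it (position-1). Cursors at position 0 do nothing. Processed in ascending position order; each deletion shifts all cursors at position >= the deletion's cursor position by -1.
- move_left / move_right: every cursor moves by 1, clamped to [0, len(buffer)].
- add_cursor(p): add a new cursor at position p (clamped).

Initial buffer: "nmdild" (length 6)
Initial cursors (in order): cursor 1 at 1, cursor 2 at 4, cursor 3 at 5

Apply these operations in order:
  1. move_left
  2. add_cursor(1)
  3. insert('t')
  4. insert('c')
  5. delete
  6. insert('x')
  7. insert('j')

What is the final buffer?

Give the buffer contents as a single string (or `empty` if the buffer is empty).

Answer: txjntxjmdtxjitxjld

Derivation:
After op 1 (move_left): buffer="nmdild" (len 6), cursors c1@0 c2@3 c3@4, authorship ......
After op 2 (add_cursor(1)): buffer="nmdild" (len 6), cursors c1@0 c4@1 c2@3 c3@4, authorship ......
After op 3 (insert('t')): buffer="tntmdtitld" (len 10), cursors c1@1 c4@3 c2@6 c3@8, authorship 1.4..2.3..
After op 4 (insert('c')): buffer="tcntcmdtcitcld" (len 14), cursors c1@2 c4@5 c2@9 c3@12, authorship 11.44..22.33..
After op 5 (delete): buffer="tntmdtitld" (len 10), cursors c1@1 c4@3 c2@6 c3@8, authorship 1.4..2.3..
After op 6 (insert('x')): buffer="txntxmdtxitxld" (len 14), cursors c1@2 c4@5 c2@9 c3@12, authorship 11.44..22.33..
After op 7 (insert('j')): buffer="txjntxjmdtxjitxjld" (len 18), cursors c1@3 c4@7 c2@12 c3@16, authorship 111.444..222.333..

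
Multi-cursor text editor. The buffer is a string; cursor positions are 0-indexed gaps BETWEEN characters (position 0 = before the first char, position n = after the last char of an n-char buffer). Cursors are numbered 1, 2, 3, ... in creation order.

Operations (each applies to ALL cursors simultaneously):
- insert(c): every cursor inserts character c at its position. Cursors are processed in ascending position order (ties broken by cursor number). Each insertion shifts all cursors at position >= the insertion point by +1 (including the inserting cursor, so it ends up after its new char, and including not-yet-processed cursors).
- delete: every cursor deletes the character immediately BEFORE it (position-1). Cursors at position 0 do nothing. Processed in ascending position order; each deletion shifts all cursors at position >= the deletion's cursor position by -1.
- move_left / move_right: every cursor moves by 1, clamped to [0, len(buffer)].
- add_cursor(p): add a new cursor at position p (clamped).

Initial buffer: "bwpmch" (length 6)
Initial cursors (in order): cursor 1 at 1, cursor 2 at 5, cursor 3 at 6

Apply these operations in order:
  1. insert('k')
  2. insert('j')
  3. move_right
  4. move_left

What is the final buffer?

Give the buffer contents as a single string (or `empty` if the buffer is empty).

After op 1 (insert('k')): buffer="bkwpmckhk" (len 9), cursors c1@2 c2@7 c3@9, authorship .1....2.3
After op 2 (insert('j')): buffer="bkjwpmckjhkj" (len 12), cursors c1@3 c2@9 c3@12, authorship .11....22.33
After op 3 (move_right): buffer="bkjwpmckjhkj" (len 12), cursors c1@4 c2@10 c3@12, authorship .11....22.33
After op 4 (move_left): buffer="bkjwpmckjhkj" (len 12), cursors c1@3 c2@9 c3@11, authorship .11....22.33

Answer: bkjwpmckjhkj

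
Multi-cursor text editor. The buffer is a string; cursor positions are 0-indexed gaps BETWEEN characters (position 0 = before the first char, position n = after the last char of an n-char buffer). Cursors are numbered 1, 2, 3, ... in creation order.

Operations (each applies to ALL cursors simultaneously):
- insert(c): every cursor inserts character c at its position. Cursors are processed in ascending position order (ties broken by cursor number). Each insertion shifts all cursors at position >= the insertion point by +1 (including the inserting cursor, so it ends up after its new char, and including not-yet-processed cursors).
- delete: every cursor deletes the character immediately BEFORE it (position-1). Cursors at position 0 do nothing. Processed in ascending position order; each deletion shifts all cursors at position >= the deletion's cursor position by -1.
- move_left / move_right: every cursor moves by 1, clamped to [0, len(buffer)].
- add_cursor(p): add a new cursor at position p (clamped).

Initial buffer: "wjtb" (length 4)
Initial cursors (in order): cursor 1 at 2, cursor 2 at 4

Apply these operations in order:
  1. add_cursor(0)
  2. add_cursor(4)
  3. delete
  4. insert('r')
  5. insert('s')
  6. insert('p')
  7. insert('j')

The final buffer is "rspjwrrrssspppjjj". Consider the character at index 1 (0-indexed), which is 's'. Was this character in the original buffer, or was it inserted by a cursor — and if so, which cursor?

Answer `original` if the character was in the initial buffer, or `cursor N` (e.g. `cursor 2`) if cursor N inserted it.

Answer: cursor 3

Derivation:
After op 1 (add_cursor(0)): buffer="wjtb" (len 4), cursors c3@0 c1@2 c2@4, authorship ....
After op 2 (add_cursor(4)): buffer="wjtb" (len 4), cursors c3@0 c1@2 c2@4 c4@4, authorship ....
After op 3 (delete): buffer="w" (len 1), cursors c3@0 c1@1 c2@1 c4@1, authorship .
After op 4 (insert('r')): buffer="rwrrr" (len 5), cursors c3@1 c1@5 c2@5 c4@5, authorship 3.124
After op 5 (insert('s')): buffer="rswrrrsss" (len 9), cursors c3@2 c1@9 c2@9 c4@9, authorship 33.124124
After op 6 (insert('p')): buffer="rspwrrrsssppp" (len 13), cursors c3@3 c1@13 c2@13 c4@13, authorship 333.124124124
After op 7 (insert('j')): buffer="rspjwrrrssspppjjj" (len 17), cursors c3@4 c1@17 c2@17 c4@17, authorship 3333.124124124124
Authorship (.=original, N=cursor N): 3 3 3 3 . 1 2 4 1 2 4 1 2 4 1 2 4
Index 1: author = 3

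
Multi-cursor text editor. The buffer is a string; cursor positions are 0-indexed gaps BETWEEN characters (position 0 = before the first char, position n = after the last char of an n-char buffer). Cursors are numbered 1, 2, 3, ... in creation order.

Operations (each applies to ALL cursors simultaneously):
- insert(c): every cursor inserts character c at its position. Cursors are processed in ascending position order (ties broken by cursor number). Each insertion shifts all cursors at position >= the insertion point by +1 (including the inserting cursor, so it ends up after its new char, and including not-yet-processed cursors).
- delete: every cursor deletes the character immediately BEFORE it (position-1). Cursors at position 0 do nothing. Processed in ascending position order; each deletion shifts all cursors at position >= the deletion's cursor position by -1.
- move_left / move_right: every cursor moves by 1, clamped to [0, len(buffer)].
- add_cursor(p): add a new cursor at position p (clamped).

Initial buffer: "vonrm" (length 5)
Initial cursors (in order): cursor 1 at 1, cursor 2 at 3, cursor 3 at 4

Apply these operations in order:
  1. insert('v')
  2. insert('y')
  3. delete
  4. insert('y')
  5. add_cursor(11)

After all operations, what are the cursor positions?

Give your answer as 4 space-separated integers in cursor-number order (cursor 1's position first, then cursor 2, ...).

After op 1 (insert('v')): buffer="vvonvrvm" (len 8), cursors c1@2 c2@5 c3@7, authorship .1..2.3.
After op 2 (insert('y')): buffer="vvyonvyrvym" (len 11), cursors c1@3 c2@7 c3@10, authorship .11..22.33.
After op 3 (delete): buffer="vvonvrvm" (len 8), cursors c1@2 c2@5 c3@7, authorship .1..2.3.
After op 4 (insert('y')): buffer="vvyonvyrvym" (len 11), cursors c1@3 c2@7 c3@10, authorship .11..22.33.
After op 5 (add_cursor(11)): buffer="vvyonvyrvym" (len 11), cursors c1@3 c2@7 c3@10 c4@11, authorship .11..22.33.

Answer: 3 7 10 11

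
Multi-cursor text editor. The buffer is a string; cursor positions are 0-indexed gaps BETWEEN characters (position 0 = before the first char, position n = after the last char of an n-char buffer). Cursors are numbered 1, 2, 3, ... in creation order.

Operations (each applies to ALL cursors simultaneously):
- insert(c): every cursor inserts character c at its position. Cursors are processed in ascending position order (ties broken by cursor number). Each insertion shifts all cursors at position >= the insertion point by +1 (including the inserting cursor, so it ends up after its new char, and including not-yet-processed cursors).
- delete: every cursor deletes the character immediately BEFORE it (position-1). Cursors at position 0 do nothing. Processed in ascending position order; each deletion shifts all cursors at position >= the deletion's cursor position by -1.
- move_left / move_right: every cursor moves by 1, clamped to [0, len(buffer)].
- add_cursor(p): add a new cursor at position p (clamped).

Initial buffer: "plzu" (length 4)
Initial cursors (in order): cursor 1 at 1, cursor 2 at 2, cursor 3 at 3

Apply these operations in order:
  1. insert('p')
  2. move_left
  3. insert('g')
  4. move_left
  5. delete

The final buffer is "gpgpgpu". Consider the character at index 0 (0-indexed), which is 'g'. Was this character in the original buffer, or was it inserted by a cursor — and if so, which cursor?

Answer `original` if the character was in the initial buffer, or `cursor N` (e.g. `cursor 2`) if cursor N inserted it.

After op 1 (insert('p')): buffer="pplpzpu" (len 7), cursors c1@2 c2@4 c3@6, authorship .1.2.3.
After op 2 (move_left): buffer="pplpzpu" (len 7), cursors c1@1 c2@3 c3@5, authorship .1.2.3.
After op 3 (insert('g')): buffer="pgplgpzgpu" (len 10), cursors c1@2 c2@5 c3@8, authorship .11.22.33.
After op 4 (move_left): buffer="pgplgpzgpu" (len 10), cursors c1@1 c2@4 c3@7, authorship .11.22.33.
After op 5 (delete): buffer="gpgpgpu" (len 7), cursors c1@0 c2@2 c3@4, authorship 112233.
Authorship (.=original, N=cursor N): 1 1 2 2 3 3 .
Index 0: author = 1

Answer: cursor 1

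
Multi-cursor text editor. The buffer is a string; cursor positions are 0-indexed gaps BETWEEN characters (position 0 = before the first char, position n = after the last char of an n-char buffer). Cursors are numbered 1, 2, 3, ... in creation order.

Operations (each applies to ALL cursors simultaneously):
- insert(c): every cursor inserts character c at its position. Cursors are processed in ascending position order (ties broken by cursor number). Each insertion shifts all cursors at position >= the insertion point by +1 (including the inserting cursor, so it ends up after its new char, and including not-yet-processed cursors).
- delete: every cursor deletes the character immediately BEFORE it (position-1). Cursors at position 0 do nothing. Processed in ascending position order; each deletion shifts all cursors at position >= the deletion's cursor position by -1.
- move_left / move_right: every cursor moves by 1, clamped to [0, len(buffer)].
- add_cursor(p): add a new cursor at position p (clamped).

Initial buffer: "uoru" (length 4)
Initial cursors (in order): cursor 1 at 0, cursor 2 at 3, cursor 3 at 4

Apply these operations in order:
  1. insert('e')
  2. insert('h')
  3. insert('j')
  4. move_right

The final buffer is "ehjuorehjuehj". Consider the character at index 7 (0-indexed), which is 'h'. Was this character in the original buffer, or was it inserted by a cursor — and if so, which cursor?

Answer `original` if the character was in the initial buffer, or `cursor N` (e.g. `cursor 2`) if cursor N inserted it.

After op 1 (insert('e')): buffer="euoreue" (len 7), cursors c1@1 c2@5 c3@7, authorship 1...2.3
After op 2 (insert('h')): buffer="ehuorehueh" (len 10), cursors c1@2 c2@7 c3@10, authorship 11...22.33
After op 3 (insert('j')): buffer="ehjuorehjuehj" (len 13), cursors c1@3 c2@9 c3@13, authorship 111...222.333
After op 4 (move_right): buffer="ehjuorehjuehj" (len 13), cursors c1@4 c2@10 c3@13, authorship 111...222.333
Authorship (.=original, N=cursor N): 1 1 1 . . . 2 2 2 . 3 3 3
Index 7: author = 2

Answer: cursor 2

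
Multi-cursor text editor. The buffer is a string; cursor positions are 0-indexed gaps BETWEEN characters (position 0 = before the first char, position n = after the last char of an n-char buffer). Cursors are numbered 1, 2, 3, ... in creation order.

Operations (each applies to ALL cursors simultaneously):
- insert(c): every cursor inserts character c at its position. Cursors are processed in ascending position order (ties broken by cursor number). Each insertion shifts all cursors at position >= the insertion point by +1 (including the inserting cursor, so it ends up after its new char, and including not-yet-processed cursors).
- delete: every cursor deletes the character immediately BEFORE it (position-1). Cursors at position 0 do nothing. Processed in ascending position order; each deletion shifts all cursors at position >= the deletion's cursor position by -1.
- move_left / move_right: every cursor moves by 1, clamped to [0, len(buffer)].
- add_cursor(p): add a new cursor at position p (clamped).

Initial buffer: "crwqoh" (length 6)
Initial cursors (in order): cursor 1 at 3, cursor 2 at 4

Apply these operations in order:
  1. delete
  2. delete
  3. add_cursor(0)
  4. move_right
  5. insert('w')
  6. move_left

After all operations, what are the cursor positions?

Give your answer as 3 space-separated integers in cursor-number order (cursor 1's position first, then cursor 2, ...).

Answer: 3 3 3

Derivation:
After op 1 (delete): buffer="croh" (len 4), cursors c1@2 c2@2, authorship ....
After op 2 (delete): buffer="oh" (len 2), cursors c1@0 c2@0, authorship ..
After op 3 (add_cursor(0)): buffer="oh" (len 2), cursors c1@0 c2@0 c3@0, authorship ..
After op 4 (move_right): buffer="oh" (len 2), cursors c1@1 c2@1 c3@1, authorship ..
After op 5 (insert('w')): buffer="owwwh" (len 5), cursors c1@4 c2@4 c3@4, authorship .123.
After op 6 (move_left): buffer="owwwh" (len 5), cursors c1@3 c2@3 c3@3, authorship .123.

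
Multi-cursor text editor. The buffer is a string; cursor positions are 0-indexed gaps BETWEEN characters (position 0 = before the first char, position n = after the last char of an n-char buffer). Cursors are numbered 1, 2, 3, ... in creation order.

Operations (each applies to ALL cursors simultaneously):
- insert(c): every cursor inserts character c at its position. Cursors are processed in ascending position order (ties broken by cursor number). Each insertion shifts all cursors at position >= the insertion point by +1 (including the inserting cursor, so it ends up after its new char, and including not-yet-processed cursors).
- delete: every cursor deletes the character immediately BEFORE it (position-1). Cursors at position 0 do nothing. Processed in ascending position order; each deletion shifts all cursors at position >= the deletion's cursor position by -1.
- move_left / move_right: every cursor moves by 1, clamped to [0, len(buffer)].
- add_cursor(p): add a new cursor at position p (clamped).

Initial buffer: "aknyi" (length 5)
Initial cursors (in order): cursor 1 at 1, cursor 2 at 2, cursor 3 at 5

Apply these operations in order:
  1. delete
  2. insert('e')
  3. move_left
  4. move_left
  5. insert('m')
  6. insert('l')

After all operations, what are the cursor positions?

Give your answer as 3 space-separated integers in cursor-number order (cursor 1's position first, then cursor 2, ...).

Answer: 4 4 9

Derivation:
After op 1 (delete): buffer="ny" (len 2), cursors c1@0 c2@0 c3@2, authorship ..
After op 2 (insert('e')): buffer="eenye" (len 5), cursors c1@2 c2@2 c3@5, authorship 12..3
After op 3 (move_left): buffer="eenye" (len 5), cursors c1@1 c2@1 c3@4, authorship 12..3
After op 4 (move_left): buffer="eenye" (len 5), cursors c1@0 c2@0 c3@3, authorship 12..3
After op 5 (insert('m')): buffer="mmeenmye" (len 8), cursors c1@2 c2@2 c3@6, authorship 1212.3.3
After op 6 (insert('l')): buffer="mmlleenmlye" (len 11), cursors c1@4 c2@4 c3@9, authorship 121212.33.3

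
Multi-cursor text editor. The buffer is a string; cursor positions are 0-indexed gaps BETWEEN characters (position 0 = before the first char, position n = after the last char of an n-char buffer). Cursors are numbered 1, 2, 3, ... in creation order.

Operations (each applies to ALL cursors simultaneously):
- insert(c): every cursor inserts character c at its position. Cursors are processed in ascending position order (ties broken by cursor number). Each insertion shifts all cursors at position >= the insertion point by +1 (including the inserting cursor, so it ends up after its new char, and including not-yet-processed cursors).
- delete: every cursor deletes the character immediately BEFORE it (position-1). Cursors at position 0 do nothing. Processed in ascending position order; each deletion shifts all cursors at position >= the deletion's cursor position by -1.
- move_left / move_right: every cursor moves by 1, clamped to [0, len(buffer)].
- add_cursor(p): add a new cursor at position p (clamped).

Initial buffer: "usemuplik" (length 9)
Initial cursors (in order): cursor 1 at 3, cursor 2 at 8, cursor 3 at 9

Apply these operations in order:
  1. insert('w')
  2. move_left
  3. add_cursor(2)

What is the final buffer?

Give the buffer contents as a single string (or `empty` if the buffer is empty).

Answer: usewmupliwkw

Derivation:
After op 1 (insert('w')): buffer="usewmupliwkw" (len 12), cursors c1@4 c2@10 c3@12, authorship ...1.....2.3
After op 2 (move_left): buffer="usewmupliwkw" (len 12), cursors c1@3 c2@9 c3@11, authorship ...1.....2.3
After op 3 (add_cursor(2)): buffer="usewmupliwkw" (len 12), cursors c4@2 c1@3 c2@9 c3@11, authorship ...1.....2.3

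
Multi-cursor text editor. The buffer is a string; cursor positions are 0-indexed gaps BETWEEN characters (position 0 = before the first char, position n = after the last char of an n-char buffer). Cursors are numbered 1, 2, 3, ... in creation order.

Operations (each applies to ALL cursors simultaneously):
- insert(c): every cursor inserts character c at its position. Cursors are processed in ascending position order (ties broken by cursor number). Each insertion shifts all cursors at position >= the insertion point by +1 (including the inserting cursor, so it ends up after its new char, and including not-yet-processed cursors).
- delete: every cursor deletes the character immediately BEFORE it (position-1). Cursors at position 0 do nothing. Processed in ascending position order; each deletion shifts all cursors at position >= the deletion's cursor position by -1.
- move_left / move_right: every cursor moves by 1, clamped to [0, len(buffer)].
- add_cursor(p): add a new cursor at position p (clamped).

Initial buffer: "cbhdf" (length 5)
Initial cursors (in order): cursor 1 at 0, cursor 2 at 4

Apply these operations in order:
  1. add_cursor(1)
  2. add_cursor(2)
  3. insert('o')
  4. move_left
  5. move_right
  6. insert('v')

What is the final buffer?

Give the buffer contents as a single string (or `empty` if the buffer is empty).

Answer: ovcovbovhdovf

Derivation:
After op 1 (add_cursor(1)): buffer="cbhdf" (len 5), cursors c1@0 c3@1 c2@4, authorship .....
After op 2 (add_cursor(2)): buffer="cbhdf" (len 5), cursors c1@0 c3@1 c4@2 c2@4, authorship .....
After op 3 (insert('o')): buffer="ocobohdof" (len 9), cursors c1@1 c3@3 c4@5 c2@8, authorship 1.3.4..2.
After op 4 (move_left): buffer="ocobohdof" (len 9), cursors c1@0 c3@2 c4@4 c2@7, authorship 1.3.4..2.
After op 5 (move_right): buffer="ocobohdof" (len 9), cursors c1@1 c3@3 c4@5 c2@8, authorship 1.3.4..2.
After op 6 (insert('v')): buffer="ovcovbovhdovf" (len 13), cursors c1@2 c3@5 c4@8 c2@12, authorship 11.33.44..22.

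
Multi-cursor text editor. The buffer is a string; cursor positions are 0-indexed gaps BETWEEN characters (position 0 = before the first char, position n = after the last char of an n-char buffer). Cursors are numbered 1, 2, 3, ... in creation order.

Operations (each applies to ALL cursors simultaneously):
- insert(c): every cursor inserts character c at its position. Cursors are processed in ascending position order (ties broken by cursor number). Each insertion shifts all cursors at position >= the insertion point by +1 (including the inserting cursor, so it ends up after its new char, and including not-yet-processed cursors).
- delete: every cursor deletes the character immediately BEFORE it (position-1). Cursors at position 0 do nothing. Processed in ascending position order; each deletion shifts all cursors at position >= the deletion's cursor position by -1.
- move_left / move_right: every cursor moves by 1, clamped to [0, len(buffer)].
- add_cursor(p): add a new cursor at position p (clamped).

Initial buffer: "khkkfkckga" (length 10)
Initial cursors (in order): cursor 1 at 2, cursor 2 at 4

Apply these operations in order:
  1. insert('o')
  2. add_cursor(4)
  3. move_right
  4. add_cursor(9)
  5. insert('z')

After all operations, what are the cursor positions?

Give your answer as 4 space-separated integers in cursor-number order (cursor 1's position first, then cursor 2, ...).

Answer: 5 10 7 13

Derivation:
After op 1 (insert('o')): buffer="khokkofkckga" (len 12), cursors c1@3 c2@6, authorship ..1..2......
After op 2 (add_cursor(4)): buffer="khokkofkckga" (len 12), cursors c1@3 c3@4 c2@6, authorship ..1..2......
After op 3 (move_right): buffer="khokkofkckga" (len 12), cursors c1@4 c3@5 c2@7, authorship ..1..2......
After op 4 (add_cursor(9)): buffer="khokkofkckga" (len 12), cursors c1@4 c3@5 c2@7 c4@9, authorship ..1..2......
After op 5 (insert('z')): buffer="khokzkzofzkczkga" (len 16), cursors c1@5 c3@7 c2@10 c4@13, authorship ..1.1.32.2..4...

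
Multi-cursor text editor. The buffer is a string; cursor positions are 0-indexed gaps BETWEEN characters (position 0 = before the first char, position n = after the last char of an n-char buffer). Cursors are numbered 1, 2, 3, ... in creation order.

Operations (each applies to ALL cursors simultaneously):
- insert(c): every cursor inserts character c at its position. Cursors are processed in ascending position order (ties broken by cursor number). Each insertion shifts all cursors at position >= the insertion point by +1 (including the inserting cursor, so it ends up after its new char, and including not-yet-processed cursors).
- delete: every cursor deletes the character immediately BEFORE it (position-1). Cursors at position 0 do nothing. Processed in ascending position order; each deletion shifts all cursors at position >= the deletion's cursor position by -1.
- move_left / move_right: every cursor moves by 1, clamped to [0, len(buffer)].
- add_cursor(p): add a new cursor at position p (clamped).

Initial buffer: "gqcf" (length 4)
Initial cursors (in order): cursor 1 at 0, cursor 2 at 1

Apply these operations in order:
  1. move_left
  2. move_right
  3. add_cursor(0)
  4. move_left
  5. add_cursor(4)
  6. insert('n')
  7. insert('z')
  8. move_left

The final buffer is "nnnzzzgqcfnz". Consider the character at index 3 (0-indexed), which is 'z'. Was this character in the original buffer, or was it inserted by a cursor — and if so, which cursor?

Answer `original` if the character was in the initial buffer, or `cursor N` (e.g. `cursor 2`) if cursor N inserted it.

Answer: cursor 1

Derivation:
After op 1 (move_left): buffer="gqcf" (len 4), cursors c1@0 c2@0, authorship ....
After op 2 (move_right): buffer="gqcf" (len 4), cursors c1@1 c2@1, authorship ....
After op 3 (add_cursor(0)): buffer="gqcf" (len 4), cursors c3@0 c1@1 c2@1, authorship ....
After op 4 (move_left): buffer="gqcf" (len 4), cursors c1@0 c2@0 c3@0, authorship ....
After op 5 (add_cursor(4)): buffer="gqcf" (len 4), cursors c1@0 c2@0 c3@0 c4@4, authorship ....
After op 6 (insert('n')): buffer="nnngqcfn" (len 8), cursors c1@3 c2@3 c3@3 c4@8, authorship 123....4
After op 7 (insert('z')): buffer="nnnzzzgqcfnz" (len 12), cursors c1@6 c2@6 c3@6 c4@12, authorship 123123....44
After op 8 (move_left): buffer="nnnzzzgqcfnz" (len 12), cursors c1@5 c2@5 c3@5 c4@11, authorship 123123....44
Authorship (.=original, N=cursor N): 1 2 3 1 2 3 . . . . 4 4
Index 3: author = 1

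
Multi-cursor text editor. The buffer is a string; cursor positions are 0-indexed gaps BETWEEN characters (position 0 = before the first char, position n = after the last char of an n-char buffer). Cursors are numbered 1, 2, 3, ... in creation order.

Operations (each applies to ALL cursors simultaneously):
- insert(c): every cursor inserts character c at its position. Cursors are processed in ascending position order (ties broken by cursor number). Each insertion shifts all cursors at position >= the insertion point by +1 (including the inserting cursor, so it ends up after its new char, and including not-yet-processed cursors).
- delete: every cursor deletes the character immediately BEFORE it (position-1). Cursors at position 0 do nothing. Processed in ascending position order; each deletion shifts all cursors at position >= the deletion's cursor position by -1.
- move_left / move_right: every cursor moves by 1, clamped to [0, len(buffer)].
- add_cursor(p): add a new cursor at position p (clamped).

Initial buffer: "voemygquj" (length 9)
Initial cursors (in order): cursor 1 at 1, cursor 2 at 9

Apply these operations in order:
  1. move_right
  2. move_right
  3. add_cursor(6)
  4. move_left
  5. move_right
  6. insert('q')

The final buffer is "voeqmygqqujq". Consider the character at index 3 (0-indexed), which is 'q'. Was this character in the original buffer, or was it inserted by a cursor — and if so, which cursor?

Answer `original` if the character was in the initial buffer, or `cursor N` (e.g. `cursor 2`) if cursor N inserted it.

After op 1 (move_right): buffer="voemygquj" (len 9), cursors c1@2 c2@9, authorship .........
After op 2 (move_right): buffer="voemygquj" (len 9), cursors c1@3 c2@9, authorship .........
After op 3 (add_cursor(6)): buffer="voemygquj" (len 9), cursors c1@3 c3@6 c2@9, authorship .........
After op 4 (move_left): buffer="voemygquj" (len 9), cursors c1@2 c3@5 c2@8, authorship .........
After op 5 (move_right): buffer="voemygquj" (len 9), cursors c1@3 c3@6 c2@9, authorship .........
After op 6 (insert('q')): buffer="voeqmygqqujq" (len 12), cursors c1@4 c3@8 c2@12, authorship ...1...3...2
Authorship (.=original, N=cursor N): . . . 1 . . . 3 . . . 2
Index 3: author = 1

Answer: cursor 1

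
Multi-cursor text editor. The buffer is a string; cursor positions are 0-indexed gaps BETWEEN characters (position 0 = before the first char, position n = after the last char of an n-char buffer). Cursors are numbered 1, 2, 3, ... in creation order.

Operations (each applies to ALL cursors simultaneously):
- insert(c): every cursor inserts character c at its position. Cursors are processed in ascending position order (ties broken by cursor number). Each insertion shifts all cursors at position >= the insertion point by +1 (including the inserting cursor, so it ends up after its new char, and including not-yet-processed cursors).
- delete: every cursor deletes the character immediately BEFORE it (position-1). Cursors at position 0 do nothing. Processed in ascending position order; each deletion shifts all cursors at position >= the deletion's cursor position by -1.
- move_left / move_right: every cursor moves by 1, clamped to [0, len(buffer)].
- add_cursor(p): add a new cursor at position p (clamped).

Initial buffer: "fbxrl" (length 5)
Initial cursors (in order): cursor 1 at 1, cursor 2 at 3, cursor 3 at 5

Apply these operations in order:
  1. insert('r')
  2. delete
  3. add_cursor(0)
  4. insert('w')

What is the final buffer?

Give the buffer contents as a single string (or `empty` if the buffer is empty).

Answer: wfwbxwrlw

Derivation:
After op 1 (insert('r')): buffer="frbxrrlr" (len 8), cursors c1@2 c2@5 c3@8, authorship .1..2..3
After op 2 (delete): buffer="fbxrl" (len 5), cursors c1@1 c2@3 c3@5, authorship .....
After op 3 (add_cursor(0)): buffer="fbxrl" (len 5), cursors c4@0 c1@1 c2@3 c3@5, authorship .....
After op 4 (insert('w')): buffer="wfwbxwrlw" (len 9), cursors c4@1 c1@3 c2@6 c3@9, authorship 4.1..2..3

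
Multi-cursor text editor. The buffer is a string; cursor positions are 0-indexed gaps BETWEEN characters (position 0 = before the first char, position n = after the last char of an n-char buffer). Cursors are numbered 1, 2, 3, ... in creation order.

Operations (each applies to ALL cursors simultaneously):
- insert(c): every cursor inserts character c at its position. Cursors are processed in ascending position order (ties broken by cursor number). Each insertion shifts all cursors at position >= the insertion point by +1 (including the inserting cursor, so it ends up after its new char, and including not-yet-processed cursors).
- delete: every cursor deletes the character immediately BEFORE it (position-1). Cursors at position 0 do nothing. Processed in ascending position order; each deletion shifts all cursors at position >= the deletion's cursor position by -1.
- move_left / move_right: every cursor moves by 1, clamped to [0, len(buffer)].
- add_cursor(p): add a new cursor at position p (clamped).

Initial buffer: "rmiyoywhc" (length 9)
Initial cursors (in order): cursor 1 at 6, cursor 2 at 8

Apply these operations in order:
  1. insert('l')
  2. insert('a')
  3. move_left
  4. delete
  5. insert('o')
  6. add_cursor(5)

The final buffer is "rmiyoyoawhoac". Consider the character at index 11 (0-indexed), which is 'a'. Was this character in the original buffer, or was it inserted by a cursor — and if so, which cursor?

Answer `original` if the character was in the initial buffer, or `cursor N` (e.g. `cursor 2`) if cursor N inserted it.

After op 1 (insert('l')): buffer="rmiyoylwhlc" (len 11), cursors c1@7 c2@10, authorship ......1..2.
After op 2 (insert('a')): buffer="rmiyoylawhlac" (len 13), cursors c1@8 c2@12, authorship ......11..22.
After op 3 (move_left): buffer="rmiyoylawhlac" (len 13), cursors c1@7 c2@11, authorship ......11..22.
After op 4 (delete): buffer="rmiyoyawhac" (len 11), cursors c1@6 c2@9, authorship ......1..2.
After op 5 (insert('o')): buffer="rmiyoyoawhoac" (len 13), cursors c1@7 c2@11, authorship ......11..22.
After op 6 (add_cursor(5)): buffer="rmiyoyoawhoac" (len 13), cursors c3@5 c1@7 c2@11, authorship ......11..22.
Authorship (.=original, N=cursor N): . . . . . . 1 1 . . 2 2 .
Index 11: author = 2

Answer: cursor 2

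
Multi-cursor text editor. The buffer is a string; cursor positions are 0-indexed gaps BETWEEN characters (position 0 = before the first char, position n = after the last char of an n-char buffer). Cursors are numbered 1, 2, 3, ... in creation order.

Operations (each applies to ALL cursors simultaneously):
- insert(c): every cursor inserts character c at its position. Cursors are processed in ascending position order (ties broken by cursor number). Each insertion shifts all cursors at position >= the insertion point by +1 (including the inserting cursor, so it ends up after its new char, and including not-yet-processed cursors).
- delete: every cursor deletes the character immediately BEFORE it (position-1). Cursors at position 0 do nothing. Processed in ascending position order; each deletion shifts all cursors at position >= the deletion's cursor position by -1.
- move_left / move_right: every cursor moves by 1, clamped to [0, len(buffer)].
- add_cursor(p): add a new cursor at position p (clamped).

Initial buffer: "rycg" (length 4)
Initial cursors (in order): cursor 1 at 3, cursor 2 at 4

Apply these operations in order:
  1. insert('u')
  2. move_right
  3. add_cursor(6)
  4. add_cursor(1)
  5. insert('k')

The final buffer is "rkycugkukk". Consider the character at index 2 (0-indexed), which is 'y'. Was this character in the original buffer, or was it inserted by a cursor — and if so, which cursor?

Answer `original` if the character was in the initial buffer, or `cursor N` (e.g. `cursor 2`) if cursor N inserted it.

Answer: original

Derivation:
After op 1 (insert('u')): buffer="rycugu" (len 6), cursors c1@4 c2@6, authorship ...1.2
After op 2 (move_right): buffer="rycugu" (len 6), cursors c1@5 c2@6, authorship ...1.2
After op 3 (add_cursor(6)): buffer="rycugu" (len 6), cursors c1@5 c2@6 c3@6, authorship ...1.2
After op 4 (add_cursor(1)): buffer="rycugu" (len 6), cursors c4@1 c1@5 c2@6 c3@6, authorship ...1.2
After op 5 (insert('k')): buffer="rkycugkukk" (len 10), cursors c4@2 c1@7 c2@10 c3@10, authorship .4..1.1223
Authorship (.=original, N=cursor N): . 4 . . 1 . 1 2 2 3
Index 2: author = original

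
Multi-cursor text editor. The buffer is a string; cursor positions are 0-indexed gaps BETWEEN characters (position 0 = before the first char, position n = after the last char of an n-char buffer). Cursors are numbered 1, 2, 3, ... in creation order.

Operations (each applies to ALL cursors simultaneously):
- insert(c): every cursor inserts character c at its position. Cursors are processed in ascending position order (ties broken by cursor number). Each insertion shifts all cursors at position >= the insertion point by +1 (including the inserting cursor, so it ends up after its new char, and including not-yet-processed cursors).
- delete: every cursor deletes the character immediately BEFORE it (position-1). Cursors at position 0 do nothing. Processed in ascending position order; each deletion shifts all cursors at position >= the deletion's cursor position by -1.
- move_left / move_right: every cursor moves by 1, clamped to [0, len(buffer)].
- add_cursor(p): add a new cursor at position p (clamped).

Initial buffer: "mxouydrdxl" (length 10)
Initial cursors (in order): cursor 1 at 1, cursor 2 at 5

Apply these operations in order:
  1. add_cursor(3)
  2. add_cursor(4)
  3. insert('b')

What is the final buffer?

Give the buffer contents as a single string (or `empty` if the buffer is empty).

After op 1 (add_cursor(3)): buffer="mxouydrdxl" (len 10), cursors c1@1 c3@3 c2@5, authorship ..........
After op 2 (add_cursor(4)): buffer="mxouydrdxl" (len 10), cursors c1@1 c3@3 c4@4 c2@5, authorship ..........
After op 3 (insert('b')): buffer="mbxobubybdrdxl" (len 14), cursors c1@2 c3@5 c4@7 c2@9, authorship .1..3.4.2.....

Answer: mbxobubybdrdxl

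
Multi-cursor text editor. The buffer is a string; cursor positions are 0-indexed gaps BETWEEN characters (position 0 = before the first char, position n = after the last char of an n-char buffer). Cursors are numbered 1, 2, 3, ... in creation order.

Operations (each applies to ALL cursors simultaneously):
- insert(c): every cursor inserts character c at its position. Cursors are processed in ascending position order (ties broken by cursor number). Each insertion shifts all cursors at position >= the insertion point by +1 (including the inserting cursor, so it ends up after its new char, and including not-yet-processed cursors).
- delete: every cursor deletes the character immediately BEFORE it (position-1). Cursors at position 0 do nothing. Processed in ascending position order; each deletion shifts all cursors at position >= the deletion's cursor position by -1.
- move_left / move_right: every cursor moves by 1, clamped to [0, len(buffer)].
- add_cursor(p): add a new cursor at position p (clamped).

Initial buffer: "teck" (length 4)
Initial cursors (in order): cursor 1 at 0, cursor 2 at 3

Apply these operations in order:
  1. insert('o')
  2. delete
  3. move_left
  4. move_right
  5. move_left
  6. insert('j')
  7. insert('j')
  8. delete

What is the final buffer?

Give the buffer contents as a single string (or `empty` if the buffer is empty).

Answer: jtejck

Derivation:
After op 1 (insert('o')): buffer="otecok" (len 6), cursors c1@1 c2@5, authorship 1...2.
After op 2 (delete): buffer="teck" (len 4), cursors c1@0 c2@3, authorship ....
After op 3 (move_left): buffer="teck" (len 4), cursors c1@0 c2@2, authorship ....
After op 4 (move_right): buffer="teck" (len 4), cursors c1@1 c2@3, authorship ....
After op 5 (move_left): buffer="teck" (len 4), cursors c1@0 c2@2, authorship ....
After op 6 (insert('j')): buffer="jtejck" (len 6), cursors c1@1 c2@4, authorship 1..2..
After op 7 (insert('j')): buffer="jjtejjck" (len 8), cursors c1@2 c2@6, authorship 11..22..
After op 8 (delete): buffer="jtejck" (len 6), cursors c1@1 c2@4, authorship 1..2..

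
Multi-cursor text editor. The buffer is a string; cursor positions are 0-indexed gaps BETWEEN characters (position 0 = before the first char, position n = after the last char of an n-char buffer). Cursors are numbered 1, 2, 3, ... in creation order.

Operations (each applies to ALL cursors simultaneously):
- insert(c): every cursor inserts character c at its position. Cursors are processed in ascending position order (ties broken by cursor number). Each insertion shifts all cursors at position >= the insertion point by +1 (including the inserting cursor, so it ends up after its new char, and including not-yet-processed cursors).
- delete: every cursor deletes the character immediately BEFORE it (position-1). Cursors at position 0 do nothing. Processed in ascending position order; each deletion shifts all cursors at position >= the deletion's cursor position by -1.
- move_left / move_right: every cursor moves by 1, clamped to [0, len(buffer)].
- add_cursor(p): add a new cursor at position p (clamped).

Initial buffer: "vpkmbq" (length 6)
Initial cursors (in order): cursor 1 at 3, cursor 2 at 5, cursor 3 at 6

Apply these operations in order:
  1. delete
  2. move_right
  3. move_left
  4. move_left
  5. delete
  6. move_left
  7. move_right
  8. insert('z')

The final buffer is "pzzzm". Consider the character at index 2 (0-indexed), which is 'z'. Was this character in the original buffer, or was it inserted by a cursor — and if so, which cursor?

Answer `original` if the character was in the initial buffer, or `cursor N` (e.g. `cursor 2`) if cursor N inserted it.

After op 1 (delete): buffer="vpm" (len 3), cursors c1@2 c2@3 c3@3, authorship ...
After op 2 (move_right): buffer="vpm" (len 3), cursors c1@3 c2@3 c3@3, authorship ...
After op 3 (move_left): buffer="vpm" (len 3), cursors c1@2 c2@2 c3@2, authorship ...
After op 4 (move_left): buffer="vpm" (len 3), cursors c1@1 c2@1 c3@1, authorship ...
After op 5 (delete): buffer="pm" (len 2), cursors c1@0 c2@0 c3@0, authorship ..
After op 6 (move_left): buffer="pm" (len 2), cursors c1@0 c2@0 c3@0, authorship ..
After op 7 (move_right): buffer="pm" (len 2), cursors c1@1 c2@1 c3@1, authorship ..
After op 8 (insert('z')): buffer="pzzzm" (len 5), cursors c1@4 c2@4 c3@4, authorship .123.
Authorship (.=original, N=cursor N): . 1 2 3 .
Index 2: author = 2

Answer: cursor 2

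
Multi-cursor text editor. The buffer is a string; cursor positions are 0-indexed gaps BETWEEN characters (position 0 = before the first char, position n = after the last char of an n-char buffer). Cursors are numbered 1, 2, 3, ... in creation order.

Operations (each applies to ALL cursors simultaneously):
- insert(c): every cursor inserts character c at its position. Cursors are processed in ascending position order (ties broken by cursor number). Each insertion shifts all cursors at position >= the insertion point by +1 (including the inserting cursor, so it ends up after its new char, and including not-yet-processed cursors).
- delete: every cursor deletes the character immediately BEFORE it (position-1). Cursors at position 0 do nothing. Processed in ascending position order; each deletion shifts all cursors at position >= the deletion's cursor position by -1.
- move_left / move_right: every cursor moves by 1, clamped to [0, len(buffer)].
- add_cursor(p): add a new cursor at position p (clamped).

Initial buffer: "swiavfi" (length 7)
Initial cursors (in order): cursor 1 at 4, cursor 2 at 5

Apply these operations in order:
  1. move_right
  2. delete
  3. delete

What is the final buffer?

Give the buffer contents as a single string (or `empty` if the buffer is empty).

Answer: swi

Derivation:
After op 1 (move_right): buffer="swiavfi" (len 7), cursors c1@5 c2@6, authorship .......
After op 2 (delete): buffer="swiai" (len 5), cursors c1@4 c2@4, authorship .....
After op 3 (delete): buffer="swi" (len 3), cursors c1@2 c2@2, authorship ...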